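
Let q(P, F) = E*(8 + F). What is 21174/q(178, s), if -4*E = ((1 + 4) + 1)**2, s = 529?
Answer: -7058/1611 ≈ -4.3811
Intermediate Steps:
E = -9 (E = -((1 + 4) + 1)**2/4 = -(5 + 1)**2/4 = -1/4*6**2 = -1/4*36 = -9)
q(P, F) = -72 - 9*F (q(P, F) = -9*(8 + F) = -72 - 9*F)
21174/q(178, s) = 21174/(-72 - 9*529) = 21174/(-72 - 4761) = 21174/(-4833) = 21174*(-1/4833) = -7058/1611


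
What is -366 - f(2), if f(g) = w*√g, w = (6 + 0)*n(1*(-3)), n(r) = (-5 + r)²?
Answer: -366 - 384*√2 ≈ -909.06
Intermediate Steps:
w = 384 (w = (6 + 0)*(-5 + 1*(-3))² = 6*(-5 - 3)² = 6*(-8)² = 6*64 = 384)
f(g) = 384*√g
-366 - f(2) = -366 - 384*√2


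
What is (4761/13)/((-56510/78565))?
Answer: -74809593/146926 ≈ -509.17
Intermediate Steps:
(4761/13)/((-56510/78565)) = ((1/13)*4761)/((-56510*1/78565)) = 4761/(13*(-11302/15713)) = (4761/13)*(-15713/11302) = -74809593/146926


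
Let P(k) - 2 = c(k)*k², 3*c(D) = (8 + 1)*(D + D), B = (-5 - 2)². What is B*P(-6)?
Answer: -63406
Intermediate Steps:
B = 49 (B = (-7)² = 49)
c(D) = 6*D (c(D) = ((8 + 1)*(D + D))/3 = (9*(2*D))/3 = (18*D)/3 = 6*D)
P(k) = 2 + 6*k³ (P(k) = 2 + (6*k)*k² = 2 + 6*k³)
B*P(-6) = 49*(2 + 6*(-6)³) = 49*(2 + 6*(-216)) = 49*(2 - 1296) = 49*(-1294) = -63406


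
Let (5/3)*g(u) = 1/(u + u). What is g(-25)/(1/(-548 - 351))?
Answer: 2697/250 ≈ 10.788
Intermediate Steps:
g(u) = 3/(10*u) (g(u) = 3/(5*(u + u)) = 3/(5*((2*u))) = 3*(1/(2*u))/5 = 3/(10*u))
g(-25)/(1/(-548 - 351)) = ((3/10)/(-25))/(1/(-548 - 351)) = ((3/10)*(-1/25))/(1/(-899)) = -3/(250*(-1/899)) = -3/250*(-899) = 2697/250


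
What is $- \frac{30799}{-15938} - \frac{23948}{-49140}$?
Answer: $\frac{36445117}{15061410} \approx 2.4198$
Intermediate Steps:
$- \frac{30799}{-15938} - \frac{23948}{-49140} = \left(-30799\right) \left(- \frac{1}{15938}\right) - - \frac{5987}{12285} = \frac{30799}{15938} + \frac{5987}{12285} = \frac{36445117}{15061410}$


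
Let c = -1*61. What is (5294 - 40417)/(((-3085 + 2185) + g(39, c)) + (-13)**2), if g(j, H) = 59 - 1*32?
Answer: 3193/64 ≈ 49.891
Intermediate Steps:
c = -61
g(j, H) = 27 (g(j, H) = 59 - 32 = 27)
(5294 - 40417)/(((-3085 + 2185) + g(39, c)) + (-13)**2) = (5294 - 40417)/(((-3085 + 2185) + 27) + (-13)**2) = -35123/((-900 + 27) + 169) = -35123/(-873 + 169) = -35123/(-704) = -35123*(-1/704) = 3193/64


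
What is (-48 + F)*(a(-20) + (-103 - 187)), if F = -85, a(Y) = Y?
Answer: 41230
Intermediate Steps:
(-48 + F)*(a(-20) + (-103 - 187)) = (-48 - 85)*(-20 + (-103 - 187)) = -133*(-20 - 290) = -133*(-310) = 41230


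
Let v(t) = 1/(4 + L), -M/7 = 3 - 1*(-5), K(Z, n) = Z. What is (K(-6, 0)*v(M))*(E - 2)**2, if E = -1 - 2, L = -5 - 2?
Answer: 50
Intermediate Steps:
L = -7
E = -3
M = -56 (M = -7*(3 - 1*(-5)) = -7*(3 + 5) = -7*8 = -56)
v(t) = -1/3 (v(t) = 1/(4 - 7) = 1/(-3) = -1/3)
(K(-6, 0)*v(M))*(E - 2)**2 = (-6*(-1/3))*(-3 - 2)**2 = 2*(-5)**2 = 2*25 = 50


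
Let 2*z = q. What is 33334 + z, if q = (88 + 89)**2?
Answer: 97997/2 ≈ 48999.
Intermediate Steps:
q = 31329 (q = 177**2 = 31329)
z = 31329/2 (z = (1/2)*31329 = 31329/2 ≈ 15665.)
33334 + z = 33334 + 31329/2 = 97997/2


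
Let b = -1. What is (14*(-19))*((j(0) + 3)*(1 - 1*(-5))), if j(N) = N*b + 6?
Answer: -14364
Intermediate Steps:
j(N) = 6 - N (j(N) = N*(-1) + 6 = -N + 6 = 6 - N)
(14*(-19))*((j(0) + 3)*(1 - 1*(-5))) = (14*(-19))*(((6 - 1*0) + 3)*(1 - 1*(-5))) = -266*((6 + 0) + 3)*(1 + 5) = -266*(6 + 3)*6 = -2394*6 = -266*54 = -14364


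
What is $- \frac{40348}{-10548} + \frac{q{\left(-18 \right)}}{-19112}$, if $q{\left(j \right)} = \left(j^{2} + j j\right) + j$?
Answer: $\frac{95560717}{25199172} \approx 3.7922$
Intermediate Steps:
$q{\left(j \right)} = j + 2 j^{2}$ ($q{\left(j \right)} = \left(j^{2} + j^{2}\right) + j = 2 j^{2} + j = j + 2 j^{2}$)
$- \frac{40348}{-10548} + \frac{q{\left(-18 \right)}}{-19112} = - \frac{40348}{-10548} + \frac{\left(-18\right) \left(1 + 2 \left(-18\right)\right)}{-19112} = \left(-40348\right) \left(- \frac{1}{10548}\right) + - 18 \left(1 - 36\right) \left(- \frac{1}{19112}\right) = \frac{10087}{2637} + \left(-18\right) \left(-35\right) \left(- \frac{1}{19112}\right) = \frac{10087}{2637} + 630 \left(- \frac{1}{19112}\right) = \frac{10087}{2637} - \frac{315}{9556} = \frac{95560717}{25199172}$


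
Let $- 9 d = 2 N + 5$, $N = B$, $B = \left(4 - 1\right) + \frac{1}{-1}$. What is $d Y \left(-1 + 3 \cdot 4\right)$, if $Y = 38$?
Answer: $-418$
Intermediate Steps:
$B = 2$ ($B = 3 - 1 = 2$)
$N = 2$
$d = -1$ ($d = - \frac{2 \cdot 2 + 5}{9} = - \frac{4 + 5}{9} = \left(- \frac{1}{9}\right) 9 = -1$)
$d Y \left(-1 + 3 \cdot 4\right) = \left(-1\right) 38 \left(-1 + 3 \cdot 4\right) = - 38 \left(-1 + 12\right) = \left(-38\right) 11 = -418$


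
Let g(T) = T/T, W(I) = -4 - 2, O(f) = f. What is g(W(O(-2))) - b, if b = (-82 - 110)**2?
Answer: -36863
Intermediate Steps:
W(I) = -6
g(T) = 1
b = 36864 (b = (-192)**2 = 36864)
g(W(O(-2))) - b = 1 - 1*36864 = 1 - 36864 = -36863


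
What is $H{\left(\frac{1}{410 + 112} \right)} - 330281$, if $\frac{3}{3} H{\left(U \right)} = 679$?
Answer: $-329602$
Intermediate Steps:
$H{\left(U \right)} = 679$
$H{\left(\frac{1}{410 + 112} \right)} - 330281 = 679 - 330281 = -329602$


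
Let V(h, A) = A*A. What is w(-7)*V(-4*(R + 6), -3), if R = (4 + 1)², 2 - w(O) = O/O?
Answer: 9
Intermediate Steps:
w(O) = 1 (w(O) = 2 - O/O = 2 - 1*1 = 2 - 1 = 1)
R = 25 (R = 5² = 25)
V(h, A) = A²
w(-7)*V(-4*(R + 6), -3) = 1*(-3)² = 1*9 = 9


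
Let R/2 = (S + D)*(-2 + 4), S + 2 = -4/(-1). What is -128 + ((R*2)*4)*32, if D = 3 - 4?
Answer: 896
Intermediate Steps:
S = 2 (S = -2 - 4/(-1) = -2 - 4*(-1) = -2 + 4 = 2)
D = -1
R = 4 (R = 2*((2 - 1)*(-2 + 4)) = 2*(1*2) = 2*2 = 4)
-128 + ((R*2)*4)*32 = -128 + ((4*2)*4)*32 = -128 + (8*4)*32 = -128 + 32*32 = -128 + 1024 = 896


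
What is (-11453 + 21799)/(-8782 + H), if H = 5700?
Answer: -5173/1541 ≈ -3.3569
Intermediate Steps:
(-11453 + 21799)/(-8782 + H) = (-11453 + 21799)/(-8782 + 5700) = 10346/(-3082) = 10346*(-1/3082) = -5173/1541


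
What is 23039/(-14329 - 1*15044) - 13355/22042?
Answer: -900102053/647439666 ≈ -1.3902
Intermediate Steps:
23039/(-14329 - 1*15044) - 13355/22042 = 23039/(-14329 - 15044) - 13355*1/22042 = 23039/(-29373) - 13355/22042 = 23039*(-1/29373) - 13355/22042 = -23039/29373 - 13355/22042 = -900102053/647439666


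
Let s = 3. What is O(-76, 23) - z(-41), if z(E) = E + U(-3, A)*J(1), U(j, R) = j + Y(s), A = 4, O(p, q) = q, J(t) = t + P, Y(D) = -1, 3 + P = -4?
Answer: 40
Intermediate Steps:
P = -7 (P = -3 - 4 = -7)
J(t) = -7 + t (J(t) = t - 7 = -7 + t)
U(j, R) = -1 + j (U(j, R) = j - 1 = -1 + j)
z(E) = 24 + E (z(E) = E + (-1 - 3)*(-7 + 1) = E - 4*(-6) = E + 24 = 24 + E)
O(-76, 23) - z(-41) = 23 - (24 - 41) = 23 - 1*(-17) = 23 + 17 = 40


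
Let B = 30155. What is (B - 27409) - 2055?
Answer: 691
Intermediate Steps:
(B - 27409) - 2055 = (30155 - 27409) - 2055 = 2746 - 2055 = 691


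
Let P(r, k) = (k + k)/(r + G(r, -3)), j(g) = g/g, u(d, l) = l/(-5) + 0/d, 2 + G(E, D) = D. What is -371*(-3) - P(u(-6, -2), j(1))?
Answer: 25609/23 ≈ 1113.4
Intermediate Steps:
G(E, D) = -2 + D
u(d, l) = -l/5 (u(d, l) = l*(-1/5) + 0 = -l/5 + 0 = -l/5)
j(g) = 1
P(r, k) = 2*k/(-5 + r) (P(r, k) = (k + k)/(r + (-2 - 3)) = (2*k)/(r - 5) = (2*k)/(-5 + r) = 2*k/(-5 + r))
-371*(-3) - P(u(-6, -2), j(1)) = -371*(-3) - 2/(-5 - 1/5*(-2)) = 1113 - 2/(-5 + 2/5) = 1113 - 2/(-23/5) = 1113 - 2*(-5)/23 = 1113 - 1*(-10/23) = 1113 + 10/23 = 25609/23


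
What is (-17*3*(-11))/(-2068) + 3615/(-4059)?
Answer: -295543/254364 ≈ -1.1619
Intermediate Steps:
(-17*3*(-11))/(-2068) + 3615/(-4059) = -51*(-11)*(-1/2068) + 3615*(-1/4059) = 561*(-1/2068) - 1205/1353 = -51/188 - 1205/1353 = -295543/254364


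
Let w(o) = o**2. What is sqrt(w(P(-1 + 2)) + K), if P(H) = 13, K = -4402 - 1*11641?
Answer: I*sqrt(15874) ≈ 125.99*I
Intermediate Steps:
K = -16043 (K = -4402 - 11641 = -16043)
sqrt(w(P(-1 + 2)) + K) = sqrt(13**2 - 16043) = sqrt(169 - 16043) = sqrt(-15874) = I*sqrt(15874)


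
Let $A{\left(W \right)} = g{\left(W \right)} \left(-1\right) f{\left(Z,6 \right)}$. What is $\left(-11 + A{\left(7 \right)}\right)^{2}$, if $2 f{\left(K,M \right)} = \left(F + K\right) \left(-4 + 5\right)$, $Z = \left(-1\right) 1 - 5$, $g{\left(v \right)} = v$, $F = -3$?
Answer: $\frac{1681}{4} \approx 420.25$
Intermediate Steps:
$Z = -6$ ($Z = -1 - 5 = -6$)
$f{\left(K,M \right)} = - \frac{3}{2} + \frac{K}{2}$ ($f{\left(K,M \right)} = \frac{\left(-3 + K\right) \left(-4 + 5\right)}{2} = \frac{\left(-3 + K\right) 1}{2} = \frac{-3 + K}{2} = - \frac{3}{2} + \frac{K}{2}$)
$A{\left(W \right)} = \frac{9 W}{2}$ ($A{\left(W \right)} = W \left(-1\right) \left(- \frac{3}{2} + \frac{1}{2} \left(-6\right)\right) = - W \left(- \frac{3}{2} - 3\right) = - W \left(- \frac{9}{2}\right) = \frac{9 W}{2}$)
$\left(-11 + A{\left(7 \right)}\right)^{2} = \left(-11 + \frac{9}{2} \cdot 7\right)^{2} = \left(-11 + \frac{63}{2}\right)^{2} = \left(\frac{41}{2}\right)^{2} = \frac{1681}{4}$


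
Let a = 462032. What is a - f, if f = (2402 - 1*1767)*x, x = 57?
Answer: 425837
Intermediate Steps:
f = 36195 (f = (2402 - 1*1767)*57 = (2402 - 1767)*57 = 635*57 = 36195)
a - f = 462032 - 1*36195 = 462032 - 36195 = 425837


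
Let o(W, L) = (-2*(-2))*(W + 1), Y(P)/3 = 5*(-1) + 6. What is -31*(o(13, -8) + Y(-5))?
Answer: -1829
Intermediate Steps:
Y(P) = 3 (Y(P) = 3*(5*(-1) + 6) = 3*(-5 + 6) = 3*1 = 3)
o(W, L) = 4 + 4*W (o(W, L) = 4*(1 + W) = 4 + 4*W)
-31*(o(13, -8) + Y(-5)) = -31*((4 + 4*13) + 3) = -31*((4 + 52) + 3) = -31*(56 + 3) = -31*59 = -1829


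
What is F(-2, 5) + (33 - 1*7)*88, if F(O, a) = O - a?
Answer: 2281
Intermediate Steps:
F(-2, 5) + (33 - 1*7)*88 = (-2 - 1*5) + (33 - 1*7)*88 = (-2 - 5) + (33 - 7)*88 = -7 + 26*88 = -7 + 2288 = 2281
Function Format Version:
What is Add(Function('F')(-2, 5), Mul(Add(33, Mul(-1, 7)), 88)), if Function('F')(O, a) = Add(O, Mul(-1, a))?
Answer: 2281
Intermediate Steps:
Add(Function('F')(-2, 5), Mul(Add(33, Mul(-1, 7)), 88)) = Add(Add(-2, Mul(-1, 5)), Mul(Add(33, Mul(-1, 7)), 88)) = Add(Add(-2, -5), Mul(Add(33, -7), 88)) = Add(-7, Mul(26, 88)) = Add(-7, 2288) = 2281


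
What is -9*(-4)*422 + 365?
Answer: 15557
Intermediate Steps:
-9*(-4)*422 + 365 = 36*422 + 365 = 15192 + 365 = 15557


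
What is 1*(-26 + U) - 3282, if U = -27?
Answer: -3335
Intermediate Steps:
1*(-26 + U) - 3282 = 1*(-26 - 27) - 3282 = 1*(-53) - 3282 = -53 - 3282 = -3335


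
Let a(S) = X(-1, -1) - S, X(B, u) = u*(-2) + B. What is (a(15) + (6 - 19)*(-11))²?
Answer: 16641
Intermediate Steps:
X(B, u) = B - 2*u (X(B, u) = -2*u + B = B - 2*u)
a(S) = 1 - S (a(S) = (-1 - 2*(-1)) - S = (-1 + 2) - S = 1 - S)
(a(15) + (6 - 19)*(-11))² = ((1 - 1*15) + (6 - 19)*(-11))² = ((1 - 15) - 13*(-11))² = (-14 + 143)² = 129² = 16641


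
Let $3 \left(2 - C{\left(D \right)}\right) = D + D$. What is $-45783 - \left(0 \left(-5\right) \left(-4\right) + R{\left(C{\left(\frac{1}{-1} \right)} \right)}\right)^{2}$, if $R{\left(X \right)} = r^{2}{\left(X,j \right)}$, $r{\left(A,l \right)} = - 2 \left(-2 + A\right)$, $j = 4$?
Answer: $- \frac{3708679}{81} \approx -45786.0$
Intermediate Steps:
$r{\left(A,l \right)} = 4 - 2 A$
$C{\left(D \right)} = 2 - \frac{2 D}{3}$ ($C{\left(D \right)} = 2 - \frac{D + D}{3} = 2 - \frac{2 D}{3}$)
$R{\left(X \right)} = \left(4 - 2 X\right)^{2}$
$-45783 - \left(0 \left(-5\right) \left(-4\right) + R{\left(C{\left(\frac{1}{-1} \right)} \right)}\right)^{2} = -45783 - \left(0 \left(-5\right) \left(-4\right) + 4 \left(-2 + \left(2 - \frac{2}{3 \left(-1\right)}\right)\right)^{2}\right)^{2} = -45783 - \left(0 \left(-4\right) + 4 \left(-2 + \left(2 - - \frac{2}{3}\right)\right)^{2}\right)^{2} = -45783 - \left(0 + 4 \left(-2 + \left(2 + \frac{2}{3}\right)\right)^{2}\right)^{2} = -45783 - \left(0 + 4 \left(-2 + \frac{8}{3}\right)^{2}\right)^{2} = -45783 - \left(0 + 4 \left(\frac{2}{3}\right)^{2}\right)^{2} = -45783 - \left(0 + 4 \cdot \frac{4}{9}\right)^{2} = -45783 - \left(0 + \frac{16}{9}\right)^{2} = -45783 - \left(\frac{16}{9}\right)^{2} = -45783 - \frac{256}{81} = - \frac{3708679}{81}$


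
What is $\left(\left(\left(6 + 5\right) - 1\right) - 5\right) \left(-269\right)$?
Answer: $-1345$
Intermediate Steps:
$\left(\left(\left(6 + 5\right) - 1\right) - 5\right) \left(-269\right) = \left(\left(11 - 1\right) - 5\right) \left(-269\right) = \left(10 - 5\right) \left(-269\right) = 5 \left(-269\right) = -1345$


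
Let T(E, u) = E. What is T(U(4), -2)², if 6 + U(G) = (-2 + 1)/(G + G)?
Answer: 2401/64 ≈ 37.516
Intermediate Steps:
U(G) = -6 - 1/(2*G) (U(G) = -6 + (-2 + 1)/(G + G) = -6 - 1/(2*G))
T(U(4), -2)² = (-6 - ½/4)² = (-6 - ½*¼)² = (-6 - ⅛)² = (-49/8)² = 2401/64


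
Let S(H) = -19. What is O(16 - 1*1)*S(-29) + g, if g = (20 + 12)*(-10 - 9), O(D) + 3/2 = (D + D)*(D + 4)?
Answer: -22819/2 ≈ -11410.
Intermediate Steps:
O(D) = -3/2 + 2*D*(4 + D) (O(D) = -3/2 + (D + D)*(D + 4) = -3/2 + (2*D)*(4 + D) = -3/2 + 2*D*(4 + D))
g = -608 (g = 32*(-19) = -608)
O(16 - 1*1)*S(-29) + g = (-3/2 + 2*(16 - 1*1)² + 8*(16 - 1*1))*(-19) - 608 = (-3/2 + 2*(16 - 1)² + 8*(16 - 1))*(-19) - 608 = (-3/2 + 2*15² + 8*15)*(-19) - 608 = (-3/2 + 2*225 + 120)*(-19) - 608 = (-3/2 + 450 + 120)*(-19) - 608 = (1137/2)*(-19) - 608 = -21603/2 - 608 = -22819/2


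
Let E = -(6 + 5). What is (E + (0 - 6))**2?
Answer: 289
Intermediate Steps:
E = -11 (E = -1*11 = -11)
(E + (0 - 6))**2 = (-11 + (0 - 6))**2 = (-11 - 6)**2 = (-17)**2 = 289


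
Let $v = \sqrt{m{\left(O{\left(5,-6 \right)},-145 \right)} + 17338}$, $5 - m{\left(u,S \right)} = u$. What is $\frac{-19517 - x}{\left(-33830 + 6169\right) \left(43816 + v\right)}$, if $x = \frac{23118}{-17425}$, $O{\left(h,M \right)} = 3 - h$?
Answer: $\frac{14900095556312}{925341831543584675} - \frac{340060607 \sqrt{17345}}{925341831543584675} \approx 1.6054 \cdot 10^{-5}$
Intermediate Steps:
$m{\left(u,S \right)} = 5 - u$
$v = \sqrt{17345}$ ($v = \sqrt{\left(5 - \left(3 - 5\right)\right) + 17338} = \sqrt{\left(5 - -2\right) + 17338} = \sqrt{\left(5 + 2\right) + 17338} = \sqrt{7 + 17338} = \sqrt{17345} \approx 131.7$)
$x = - \frac{23118}{17425}$ ($x = 23118 \left(- \frac{1}{17425}\right) = - \frac{23118}{17425} \approx -1.3267$)
$\frac{-19517 - x}{\left(-33830 + 6169\right) \left(43816 + v\right)} = \frac{-19517 - - \frac{23118}{17425}}{\left(-33830 + 6169\right) \left(43816 + \sqrt{17345}\right)} = \frac{-19517 + \frac{23118}{17425}}{\left(-27661\right) \left(43816 + \sqrt{17345}\right)} = - \frac{340060607}{17425 \left(-1211994376 - 27661 \sqrt{17345}\right)}$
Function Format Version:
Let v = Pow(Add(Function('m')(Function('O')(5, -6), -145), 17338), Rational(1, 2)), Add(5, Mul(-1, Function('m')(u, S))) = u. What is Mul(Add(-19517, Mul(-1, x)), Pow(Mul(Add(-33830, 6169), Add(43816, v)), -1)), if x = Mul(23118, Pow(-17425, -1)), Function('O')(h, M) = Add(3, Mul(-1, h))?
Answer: Add(Rational(14900095556312, 925341831543584675), Mul(Rational(-340060607, 925341831543584675), Pow(17345, Rational(1, 2)))) ≈ 1.6054e-5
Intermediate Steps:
Function('m')(u, S) = Add(5, Mul(-1, u))
v = Pow(17345, Rational(1, 2)) (v = Pow(Add(Add(5, Mul(-1, Add(3, Mul(-1, 5)))), 17338), Rational(1, 2)) = Pow(Add(Add(5, Mul(-1, Add(3, -5))), 17338), Rational(1, 2)) = Pow(Add(Add(5, Mul(-1, -2)), 17338), Rational(1, 2)) = Pow(Add(Add(5, 2), 17338), Rational(1, 2)) = Pow(Add(7, 17338), Rational(1, 2)) = Pow(17345, Rational(1, 2)) ≈ 131.70)
x = Rational(-23118, 17425) (x = Mul(23118, Rational(-1, 17425)) = Rational(-23118, 17425) ≈ -1.3267)
Mul(Add(-19517, Mul(-1, x)), Pow(Mul(Add(-33830, 6169), Add(43816, v)), -1)) = Mul(Add(-19517, Mul(-1, Rational(-23118, 17425))), Pow(Mul(Add(-33830, 6169), Add(43816, Pow(17345, Rational(1, 2)))), -1)) = Mul(Add(-19517, Rational(23118, 17425)), Pow(Mul(-27661, Add(43816, Pow(17345, Rational(1, 2)))), -1)) = Mul(Rational(-340060607, 17425), Pow(Add(-1211994376, Mul(-27661, Pow(17345, Rational(1, 2)))), -1))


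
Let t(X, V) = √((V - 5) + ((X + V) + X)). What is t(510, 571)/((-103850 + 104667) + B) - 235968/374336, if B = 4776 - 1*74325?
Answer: -3687/5849 - √2157/68732 ≈ -0.63104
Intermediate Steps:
B = -69549 (B = 4776 - 74325 = -69549)
t(X, V) = √(-5 + 2*V + 2*X) (t(X, V) = √((-5 + V) + ((V + X) + X)) = √((-5 + V) + (V + 2*X)) = √(-5 + 2*V + 2*X))
t(510, 571)/((-103850 + 104667) + B) - 235968/374336 = √(-5 + 2*571 + 2*510)/((-103850 + 104667) - 69549) - 235968/374336 = √(-5 + 1142 + 1020)/(817 - 69549) - 235968*1/374336 = √2157/(-68732) - 3687/5849 = √2157*(-1/68732) - 3687/5849 = -√2157/68732 - 3687/5849 = -3687/5849 - √2157/68732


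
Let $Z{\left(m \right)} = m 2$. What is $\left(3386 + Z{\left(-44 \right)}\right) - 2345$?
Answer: $953$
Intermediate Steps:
$Z{\left(m \right)} = 2 m$
$\left(3386 + Z{\left(-44 \right)}\right) - 2345 = \left(3386 + 2 \left(-44\right)\right) - 2345 = \left(3386 - 88\right) - 2345 = 3298 - 2345 = 953$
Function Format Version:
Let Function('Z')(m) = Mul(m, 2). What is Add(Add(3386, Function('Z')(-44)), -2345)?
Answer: 953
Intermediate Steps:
Function('Z')(m) = Mul(2, m)
Add(Add(3386, Function('Z')(-44)), -2345) = Add(Add(3386, Mul(2, -44)), -2345) = Add(Add(3386, -88), -2345) = Add(3298, -2345) = 953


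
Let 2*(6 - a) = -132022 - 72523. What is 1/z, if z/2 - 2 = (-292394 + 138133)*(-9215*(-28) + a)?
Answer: -1/111160013813 ≈ -8.9960e-12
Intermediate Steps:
a = 204557/2 (a = 6 - (-132022 - 72523)/2 = 6 - 1/2*(-204545) = 6 + 204545/2 = 204557/2 ≈ 1.0228e+5)
z = -111160013813 (z = 4 + 2*((-292394 + 138133)*(-9215*(-28) + 204557/2)) = 4 + 2*(-154261*(258020 + 204557/2)) = 4 + 2*(-154261*720597/2) = 4 + 2*(-111160013817/2) = 4 - 111160013817 = -111160013813)
1/z = 1/(-111160013813) = -1/111160013813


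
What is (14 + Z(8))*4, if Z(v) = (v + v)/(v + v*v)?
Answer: 512/9 ≈ 56.889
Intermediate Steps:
Z(v) = 2*v/(v + v**2) (Z(v) = (2*v)/(v + v**2) = 2*v/(v + v**2))
(14 + Z(8))*4 = (14 + 2/(1 + 8))*4 = (14 + 2/9)*4 = (128/9)*4 = 512/9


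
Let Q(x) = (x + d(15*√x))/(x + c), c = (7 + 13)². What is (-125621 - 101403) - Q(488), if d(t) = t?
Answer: -25199725/111 - 5*√122/148 ≈ -2.2703e+5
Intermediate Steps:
c = 400 (c = 20² = 400)
Q(x) = (x + 15*√x)/(400 + x) (Q(x) = (x + 15*√x)/(x + 400) = (x + 15*√x)/(400 + x))
(-125621 - 101403) - Q(488) = (-125621 - 101403) - (488 + 15*√488)/(400 + 488) = -227024 - (488 + 15*(2*√122))/888 = -227024 - (488 + 30*√122)/888 = -227024 - (61/111 + 5*√122/148) = -227024 + (-61/111 - 5*√122/148) = -25199725/111 - 5*√122/148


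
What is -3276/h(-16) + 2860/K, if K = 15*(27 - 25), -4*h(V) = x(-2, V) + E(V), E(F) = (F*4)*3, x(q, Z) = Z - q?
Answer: 9802/309 ≈ 31.722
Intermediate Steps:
E(F) = 12*F (E(F) = (4*F)*3 = 12*F)
h(V) = -1/2 - 13*V/4 (h(V) = -((V - 1*(-2)) + 12*V)/4 = -((V + 2) + 12*V)/4 = -((2 + V) + 12*V)/4 = -(2 + 13*V)/4 = -1/2 - 13*V/4)
K = 30 (K = 15*2 = 30)
-3276/h(-16) + 2860/K = -3276/(-1/2 - 13/4*(-16)) + 2860/30 = -3276/(-1/2 + 52) + 2860*(1/30) = -3276/103/2 + 286/3 = -3276*2/103 + 286/3 = -6552/103 + 286/3 = 9802/309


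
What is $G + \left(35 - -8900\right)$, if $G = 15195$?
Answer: $24130$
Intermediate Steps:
$G + \left(35 - -8900\right) = 15195 + \left(35 - -8900\right) = 15195 + \left(35 + 8900\right) = 15195 + 8935 = 24130$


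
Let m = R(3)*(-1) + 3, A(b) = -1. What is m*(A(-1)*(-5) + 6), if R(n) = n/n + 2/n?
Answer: 44/3 ≈ 14.667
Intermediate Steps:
R(n) = 1 + 2/n
m = 4/3 (m = ((2 + 3)/3)*(-1) + 3 = ((⅓)*5)*(-1) + 3 = (5/3)*(-1) + 3 = -5/3 + 3 = 4/3 ≈ 1.3333)
m*(A(-1)*(-5) + 6) = 4*(-1*(-5) + 6)/3 = 4*(5 + 6)/3 = (4/3)*11 = 44/3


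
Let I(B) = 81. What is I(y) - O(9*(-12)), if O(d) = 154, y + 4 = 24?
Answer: -73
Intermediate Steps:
y = 20 (y = -4 + 24 = 20)
I(y) - O(9*(-12)) = 81 - 1*154 = 81 - 154 = -73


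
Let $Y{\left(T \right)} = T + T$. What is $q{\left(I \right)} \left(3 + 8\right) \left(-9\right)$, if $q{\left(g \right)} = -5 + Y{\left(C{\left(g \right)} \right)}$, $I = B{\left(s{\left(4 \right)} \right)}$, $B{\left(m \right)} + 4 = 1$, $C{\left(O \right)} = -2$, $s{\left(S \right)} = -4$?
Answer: $891$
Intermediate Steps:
$Y{\left(T \right)} = 2 T$
$B{\left(m \right)} = -3$ ($B{\left(m \right)} = -4 + 1 = -3$)
$I = -3$
$q{\left(g \right)} = -9$ ($q{\left(g \right)} = -5 + 2 \left(-2\right) = -5 - 4 = -9$)
$q{\left(I \right)} \left(3 + 8\right) \left(-9\right) = - 9 \left(3 + 8\right) \left(-9\right) = - 9 \cdot 11 \left(-9\right) = \left(-9\right) \left(-99\right) = 891$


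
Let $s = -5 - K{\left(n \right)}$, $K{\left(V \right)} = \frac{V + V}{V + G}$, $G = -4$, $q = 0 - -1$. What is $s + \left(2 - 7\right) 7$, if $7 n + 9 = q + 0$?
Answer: $- \frac{364}{9} \approx -40.444$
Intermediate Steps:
$q = 1$ ($q = 0 + 1 = 1$)
$n = - \frac{8}{7}$ ($n = - \frac{9}{7} + \frac{1 + 0}{7} = - \frac{9}{7} + \frac{1}{7} \cdot 1 = - \frac{9}{7} + \frac{1}{7} = - \frac{8}{7} \approx -1.1429$)
$K{\left(V \right)} = \frac{2 V}{-4 + V}$ ($K{\left(V \right)} = \frac{V + V}{V - 4} = \frac{2 V}{-4 + V}$)
$s = - \frac{49}{9}$ ($s = -5 - 2 \left(- \frac{8}{7}\right) \frac{1}{-4 - \frac{8}{7}} = -5 - 2 \left(- \frac{8}{7}\right) \frac{1}{- \frac{36}{7}} = -5 - 2 \left(- \frac{8}{7}\right) \left(- \frac{7}{36}\right) = -5 - \frac{4}{9} = - \frac{49}{9} \approx -5.4444$)
$s + \left(2 - 7\right) 7 = - \frac{49}{9} + \left(2 - 7\right) 7 = - \frac{49}{9} - 35 = - \frac{364}{9}$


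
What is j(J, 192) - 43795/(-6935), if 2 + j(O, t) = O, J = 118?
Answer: 8929/73 ≈ 122.32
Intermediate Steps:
j(O, t) = -2 + O
j(J, 192) - 43795/(-6935) = (-2 + 118) - 43795/(-6935) = 116 - 43795*(-1/6935) = 116 + 461/73 = 8929/73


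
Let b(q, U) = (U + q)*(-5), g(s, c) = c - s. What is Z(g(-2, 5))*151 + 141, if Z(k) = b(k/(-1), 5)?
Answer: 1651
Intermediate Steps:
b(q, U) = -5*U - 5*q
Z(k) = -25 + 5*k (Z(k) = -5*5 - 5*k/(-1) = -25 - 5*k*(-1) = -25 - (-5)*k = -25 + 5*k)
Z(g(-2, 5))*151 + 141 = (-25 + 5*(5 - 1*(-2)))*151 + 141 = (-25 + 5*(5 + 2))*151 + 141 = (-25 + 5*7)*151 + 141 = (-25 + 35)*151 + 141 = 10*151 + 141 = 1510 + 141 = 1651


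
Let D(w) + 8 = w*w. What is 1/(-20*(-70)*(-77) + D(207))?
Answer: -1/64959 ≈ -1.5394e-5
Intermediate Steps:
D(w) = -8 + w**2 (D(w) = -8 + w*w = -8 + w**2)
1/(-20*(-70)*(-77) + D(207)) = 1/(-20*(-70)*(-77) + (-8 + 207**2)) = 1/(1400*(-77) + (-8 + 42849)) = 1/(-107800 + 42841) = 1/(-64959) = -1/64959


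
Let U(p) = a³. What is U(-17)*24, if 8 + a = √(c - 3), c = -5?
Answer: -7680 + 8832*I*√2 ≈ -7680.0 + 12490.0*I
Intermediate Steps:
a = -8 + 2*I*√2 (a = -8 + √(-5 - 3) = -8 + √(-8) = -8 + 2*I*√2 ≈ -8.0 + 2.8284*I)
U(p) = (-8 + 2*I*√2)³
U(-17)*24 = (-320 + 368*I*√2)*24 = -7680 + 8832*I*√2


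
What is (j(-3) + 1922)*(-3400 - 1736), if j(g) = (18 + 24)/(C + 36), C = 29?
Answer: -641856192/65 ≈ -9.8747e+6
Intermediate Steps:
j(g) = 42/65 (j(g) = (18 + 24)/(29 + 36) = 42/65)
(j(-3) + 1922)*(-3400 - 1736) = (42/65 + 1922)*(-3400 - 1736) = (124972/65)*(-5136) = -641856192/65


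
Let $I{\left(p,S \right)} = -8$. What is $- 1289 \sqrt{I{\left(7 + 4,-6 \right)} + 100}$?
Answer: $- 2578 \sqrt{23} \approx -12364.0$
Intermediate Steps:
$- 1289 \sqrt{I{\left(7 + 4,-6 \right)} + 100} = - 1289 \sqrt{-8 + 100} = - 1289 \sqrt{92} = - 1289 \cdot 2 \sqrt{23} = - 2578 \sqrt{23}$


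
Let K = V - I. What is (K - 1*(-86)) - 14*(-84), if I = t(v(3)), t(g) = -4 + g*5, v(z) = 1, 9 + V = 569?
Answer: 1821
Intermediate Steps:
V = 560 (V = -9 + 569 = 560)
t(g) = -4 + 5*g
I = 1 (I = -4 + 5*1 = -4 + 5 = 1)
K = 559 (K = 560 - 1*1 = 560 - 1 = 559)
(K - 1*(-86)) - 14*(-84) = (559 - 1*(-86)) - 14*(-84) = (559 + 86) - 1*(-1176) = 645 + 1176 = 1821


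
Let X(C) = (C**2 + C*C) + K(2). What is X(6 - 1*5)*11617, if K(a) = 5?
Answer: 81319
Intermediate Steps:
X(C) = 5 + 2*C**2 (X(C) = (C**2 + C*C) + 5 = (C**2 + C**2) + 5 = 2*C**2 + 5 = 5 + 2*C**2)
X(6 - 1*5)*11617 = (5 + 2*(6 - 1*5)**2)*11617 = (5 + 2*(6 - 5)**2)*11617 = (5 + 2*1**2)*11617 = (5 + 2*1)*11617 = (5 + 2)*11617 = 7*11617 = 81319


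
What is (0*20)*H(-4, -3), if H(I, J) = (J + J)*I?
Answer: 0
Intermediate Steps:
H(I, J) = 2*I*J (H(I, J) = (2*J)*I = 2*I*J)
(0*20)*H(-4, -3) = (0*20)*(2*(-4)*(-3)) = 0*24 = 0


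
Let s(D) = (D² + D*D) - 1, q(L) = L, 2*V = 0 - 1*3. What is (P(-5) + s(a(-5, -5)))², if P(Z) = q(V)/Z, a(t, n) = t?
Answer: 243049/100 ≈ 2430.5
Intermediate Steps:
V = -3/2 (V = (0 - 1*3)/2 = (0 - 3)/2 = (½)*(-3) = -3/2 ≈ -1.5000)
P(Z) = -3/(2*Z)
s(D) = -1 + 2*D² (s(D) = (D² + D²) - 1 = 2*D² - 1 = -1 + 2*D²)
(P(-5) + s(a(-5, -5)))² = (-3/2/(-5) + (-1 + 2*(-5)²))² = (-3/2*(-⅕) + (-1 + 2*25))² = (3/10 + (-1 + 50))² = (3/10 + 49)² = (493/10)² = 243049/100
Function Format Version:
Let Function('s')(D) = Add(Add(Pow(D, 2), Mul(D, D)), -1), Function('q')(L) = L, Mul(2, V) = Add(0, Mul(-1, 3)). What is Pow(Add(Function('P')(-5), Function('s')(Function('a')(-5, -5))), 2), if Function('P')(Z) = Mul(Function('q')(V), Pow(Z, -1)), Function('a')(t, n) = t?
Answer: Rational(243049, 100) ≈ 2430.5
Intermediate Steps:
V = Rational(-3, 2) (V = Mul(Rational(1, 2), Add(0, Mul(-1, 3))) = Mul(Rational(1, 2), Add(0, -3)) = Mul(Rational(1, 2), -3) = Rational(-3, 2) ≈ -1.5000)
Function('P')(Z) = Mul(Rational(-3, 2), Pow(Z, -1))
Function('s')(D) = Add(-1, Mul(2, Pow(D, 2))) (Function('s')(D) = Add(Add(Pow(D, 2), Pow(D, 2)), -1) = Add(Mul(2, Pow(D, 2)), -1) = Add(-1, Mul(2, Pow(D, 2))))
Pow(Add(Function('P')(-5), Function('s')(Function('a')(-5, -5))), 2) = Pow(Add(Mul(Rational(-3, 2), Pow(-5, -1)), Add(-1, Mul(2, Pow(-5, 2)))), 2) = Pow(Add(Mul(Rational(-3, 2), Rational(-1, 5)), Add(-1, Mul(2, 25))), 2) = Pow(Add(Rational(3, 10), Add(-1, 50)), 2) = Pow(Add(Rational(3, 10), 49), 2) = Pow(Rational(493, 10), 2) = Rational(243049, 100)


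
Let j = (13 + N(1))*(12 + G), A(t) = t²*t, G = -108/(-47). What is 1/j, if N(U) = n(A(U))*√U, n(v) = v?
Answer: 47/9408 ≈ 0.0049957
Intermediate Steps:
G = 108/47 (G = -108*(-1/47) = 108/47 ≈ 2.2979)
A(t) = t³
N(U) = U^(7/2) (N(U) = U³*√U = U^(7/2))
j = 9408/47 (j = (13 + 1^(7/2))*(12 + 108/47) = (13 + 1)*(672/47) = 14*(672/47) = 9408/47 ≈ 200.17)
1/j = 1/(9408/47) = 47/9408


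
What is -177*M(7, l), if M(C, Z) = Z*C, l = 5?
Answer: -6195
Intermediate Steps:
M(C, Z) = C*Z
-177*M(7, l) = -1239*5 = -177*35 = -6195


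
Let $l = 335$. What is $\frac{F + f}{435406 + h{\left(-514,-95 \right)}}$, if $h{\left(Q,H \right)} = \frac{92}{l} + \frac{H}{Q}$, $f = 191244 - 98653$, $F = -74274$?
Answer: $\frac{3154004230}{74972638253} \approx 0.042069$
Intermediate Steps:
$f = 92591$ ($f = 191244 - 98653 = 92591$)
$h{\left(Q,H \right)} = \frac{92}{335} + \frac{H}{Q}$
$\frac{F + f}{435406 + h{\left(-514,-95 \right)}} = \frac{-74274 + 92591}{435406 + \left(\frac{92}{335} - \frac{95}{-514}\right)} = \frac{18317}{435406 + \left(\frac{92}{335} - - \frac{95}{514}\right)} = \frac{18317}{435406 + \left(\frac{92}{335} + \frac{95}{514}\right)} = \frac{18317}{435406 + \frac{79113}{172190}} = \frac{18317}{\frac{74972638253}{172190}} = 18317 \cdot \frac{172190}{74972638253} = \frac{3154004230}{74972638253}$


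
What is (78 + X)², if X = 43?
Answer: 14641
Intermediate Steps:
(78 + X)² = (78 + 43)² = 121² = 14641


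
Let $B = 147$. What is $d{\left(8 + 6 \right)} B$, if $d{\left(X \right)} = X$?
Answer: $2058$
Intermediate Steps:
$d{\left(8 + 6 \right)} B = \left(8 + 6\right) 147 = 14 \cdot 147 = 2058$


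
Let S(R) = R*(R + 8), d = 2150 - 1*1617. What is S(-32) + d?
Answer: 1301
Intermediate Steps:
d = 533 (d = 2150 - 1617 = 533)
S(R) = R*(8 + R)
S(-32) + d = -32*(8 - 32) + 533 = -32*(-24) + 533 = 768 + 533 = 1301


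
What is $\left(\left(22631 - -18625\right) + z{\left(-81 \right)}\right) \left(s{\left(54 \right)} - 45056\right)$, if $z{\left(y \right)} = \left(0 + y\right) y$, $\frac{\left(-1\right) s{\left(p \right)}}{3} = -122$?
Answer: $-2136941730$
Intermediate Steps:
$s{\left(p \right)} = 366$ ($s{\left(p \right)} = \left(-3\right) \left(-122\right) = 366$)
$z{\left(y \right)} = y^{2}$ ($z{\left(y \right)} = y y = y^{2}$)
$\left(\left(22631 - -18625\right) + z{\left(-81 \right)}\right) \left(s{\left(54 \right)} - 45056\right) = \left(\left(22631 - -18625\right) + \left(-81\right)^{2}\right) \left(366 - 45056\right) = \left(\left(22631 + 18625\right) + 6561\right) \left(-44690\right) = \left(41256 + 6561\right) \left(-44690\right) = 47817 \left(-44690\right) = -2136941730$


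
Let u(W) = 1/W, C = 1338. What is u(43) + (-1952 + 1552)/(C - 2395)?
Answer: 18257/45451 ≈ 0.40169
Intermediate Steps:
u(43) + (-1952 + 1552)/(C - 2395) = 1/43 + (-1952 + 1552)/(1338 - 2395) = 1/43 - 400/(-1057) = 1/43 - 400*(-1/1057) = 1/43 + 400/1057 = 18257/45451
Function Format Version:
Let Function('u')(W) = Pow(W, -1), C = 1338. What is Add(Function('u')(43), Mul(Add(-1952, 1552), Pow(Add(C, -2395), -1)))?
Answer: Rational(18257, 45451) ≈ 0.40169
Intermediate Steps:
Add(Function('u')(43), Mul(Add(-1952, 1552), Pow(Add(C, -2395), -1))) = Add(Pow(43, -1), Mul(Add(-1952, 1552), Pow(Add(1338, -2395), -1))) = Add(Rational(1, 43), Mul(-400, Pow(-1057, -1))) = Add(Rational(1, 43), Mul(-400, Rational(-1, 1057))) = Add(Rational(1, 43), Rational(400, 1057)) = Rational(18257, 45451)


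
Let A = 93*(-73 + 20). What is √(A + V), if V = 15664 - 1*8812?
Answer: √1923 ≈ 43.852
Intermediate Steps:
V = 6852 (V = 15664 - 8812 = 6852)
A = -4929 (A = 93*(-53) = -4929)
√(A + V) = √(-4929 + 6852) = √1923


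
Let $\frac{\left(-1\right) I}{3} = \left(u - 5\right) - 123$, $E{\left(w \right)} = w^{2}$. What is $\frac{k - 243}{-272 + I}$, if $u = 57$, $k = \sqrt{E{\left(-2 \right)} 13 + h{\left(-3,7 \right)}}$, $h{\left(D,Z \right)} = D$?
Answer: $4$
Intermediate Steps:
$k = 7$ ($k = \sqrt{\left(-2\right)^{2} \cdot 13 - 3} = \sqrt{4 \cdot 13 - 3} = \sqrt{52 - 3} = \sqrt{49} = 7$)
$I = 213$ ($I = - 3 \left(\left(57 - 5\right) - 123\right) = - 3 \left(52 - 123\right) = \left(-3\right) \left(-71\right) = 213$)
$\frac{k - 243}{-272 + I} = \frac{7 - 243}{-272 + 213} = - \frac{236}{-59} = \left(-236\right) \left(- \frac{1}{59}\right) = 4$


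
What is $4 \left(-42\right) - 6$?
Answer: $-174$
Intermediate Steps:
$4 \left(-42\right) - 6 = -168 - 6 = -174$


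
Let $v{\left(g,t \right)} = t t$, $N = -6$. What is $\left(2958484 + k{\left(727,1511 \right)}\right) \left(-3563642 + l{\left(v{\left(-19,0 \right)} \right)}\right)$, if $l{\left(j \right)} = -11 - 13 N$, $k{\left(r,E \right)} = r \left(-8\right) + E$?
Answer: $-10527438429925$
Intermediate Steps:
$k{\left(r,E \right)} = E - 8 r$ ($k{\left(r,E \right)} = - 8 r + E = E - 8 r$)
$v{\left(g,t \right)} = t^{2}$
$l{\left(j \right)} = 67$ ($l{\left(j \right)} = -11 - -78 = -11 + 78 = 67$)
$\left(2958484 + k{\left(727,1511 \right)}\right) \left(-3563642 + l{\left(v{\left(-19,0 \right)} \right)}\right) = \left(2958484 + \left(1511 - 5816\right)\right) \left(-3563642 + 67\right) = \left(2958484 + \left(1511 - 5816\right)\right) \left(-3563575\right) = \left(2958484 - 4305\right) \left(-3563575\right) = 2954179 \left(-3563575\right) = -10527438429925$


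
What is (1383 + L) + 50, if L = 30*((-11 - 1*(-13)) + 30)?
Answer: 2393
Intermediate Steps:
L = 960 (L = 30*((-11 + 13) + 30) = 30*(2 + 30) = 30*32 = 960)
(1383 + L) + 50 = (1383 + 960) + 50 = 2343 + 50 = 2393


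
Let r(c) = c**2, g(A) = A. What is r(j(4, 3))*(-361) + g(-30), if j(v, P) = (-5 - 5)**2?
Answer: -3610030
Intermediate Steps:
j(v, P) = 100 (j(v, P) = (-10)**2 = 100)
r(j(4, 3))*(-361) + g(-30) = 100**2*(-361) - 30 = 10000*(-361) - 30 = -3610000 - 30 = -3610030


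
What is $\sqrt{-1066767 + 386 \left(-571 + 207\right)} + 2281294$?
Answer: $2281294 + i \sqrt{1207271} \approx 2.2813 \cdot 10^{6} + 1098.8 i$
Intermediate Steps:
$\sqrt{-1066767 + 386 \left(-571 + 207\right)} + 2281294 = \sqrt{-1066767 + 386 \left(-364\right)} + 2281294 = \sqrt{-1066767 - 140504} + 2281294 = \sqrt{-1207271} + 2281294 = i \sqrt{1207271} + 2281294 = 2281294 + i \sqrt{1207271}$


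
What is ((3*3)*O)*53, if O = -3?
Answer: -1431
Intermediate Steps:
((3*3)*O)*53 = ((3*3)*(-3))*53 = (9*(-3))*53 = -27*53 = -1431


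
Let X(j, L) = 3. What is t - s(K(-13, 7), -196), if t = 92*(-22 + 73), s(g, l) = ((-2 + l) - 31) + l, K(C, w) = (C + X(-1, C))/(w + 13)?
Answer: 5117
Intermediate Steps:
K(C, w) = (3 + C)/(13 + w) (K(C, w) = (C + 3)/(w + 13) = (3 + C)/(13 + w))
s(g, l) = -33 + 2*l (s(g, l) = (-33 + l) + l = -33 + 2*l)
t = 4692 (t = 92*51 = 4692)
t - s(K(-13, 7), -196) = 4692 - (-33 + 2*(-196)) = 4692 - (-33 - 392) = 4692 - 1*(-425) = 4692 + 425 = 5117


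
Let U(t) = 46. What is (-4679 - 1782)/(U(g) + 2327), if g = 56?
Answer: -923/339 ≈ -2.7227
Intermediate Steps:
(-4679 - 1782)/(U(g) + 2327) = (-4679 - 1782)/(46 + 2327) = -6461/2373 = -6461*1/2373 = -923/339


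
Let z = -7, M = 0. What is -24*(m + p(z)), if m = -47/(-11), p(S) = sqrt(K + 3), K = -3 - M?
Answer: -1128/11 ≈ -102.55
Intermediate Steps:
K = -3 (K = -3 - 1*0 = -3 + 0 = -3)
p(S) = 0 (p(S) = sqrt(-3 + 3) = sqrt(0) = 0)
m = 47/11 (m = -47*(-1/11) = 47/11 ≈ 4.2727)
-24*(m + p(z)) = -24*(47/11 + 0) = -24*47/11 = -1128/11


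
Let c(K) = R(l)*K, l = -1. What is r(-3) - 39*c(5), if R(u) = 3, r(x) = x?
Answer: -588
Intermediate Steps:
c(K) = 3*K
r(-3) - 39*c(5) = -3 - 117*5 = -3 - 39*15 = -3 - 585 = -588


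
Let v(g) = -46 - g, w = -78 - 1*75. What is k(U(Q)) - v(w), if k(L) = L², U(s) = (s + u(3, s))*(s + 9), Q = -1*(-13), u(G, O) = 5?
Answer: 156709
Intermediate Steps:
Q = 13
U(s) = (5 + s)*(9 + s) (U(s) = (s + 5)*(s + 9) = (5 + s)*(9 + s))
w = -153 (w = -78 - 75 = -153)
k(U(Q)) - v(w) = (45 + 13² + 14*13)² - (-46 - 1*(-153)) = (45 + 169 + 182)² - (-46 + 153) = 396² - 1*107 = 156816 - 107 = 156709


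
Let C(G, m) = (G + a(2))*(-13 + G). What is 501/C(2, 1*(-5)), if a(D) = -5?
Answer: 167/11 ≈ 15.182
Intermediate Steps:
C(G, m) = (-13 + G)*(-5 + G) (C(G, m) = (G - 5)*(-13 + G) = (-5 + G)*(-13 + G) = (-13 + G)*(-5 + G))
501/C(2, 1*(-5)) = 501/(65 + 2**2 - 18*2) = 501/(65 + 4 - 36) = 501/33 = 501*(1/33) = 167/11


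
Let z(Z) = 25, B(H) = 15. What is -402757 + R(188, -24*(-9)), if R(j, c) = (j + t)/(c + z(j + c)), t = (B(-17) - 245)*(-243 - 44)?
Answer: -96998239/241 ≈ -4.0248e+5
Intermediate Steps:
t = 66010 (t = (15 - 245)*(-243 - 44) = -230*(-287) = 66010)
R(j, c) = (66010 + j)/(25 + c) (R(j, c) = (j + 66010)/(c + 25) = (66010 + j)/(25 + c))
-402757 + R(188, -24*(-9)) = -402757 + (66010 + 188)/(25 - 24*(-9)) = -402757 + 66198/(25 + 216) = -402757 + 66198/241 = -96998239/241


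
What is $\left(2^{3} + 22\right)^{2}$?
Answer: $900$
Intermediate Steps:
$\left(2^{3} + 22\right)^{2} = \left(8 + 22\right)^{2} = 30^{2} = 900$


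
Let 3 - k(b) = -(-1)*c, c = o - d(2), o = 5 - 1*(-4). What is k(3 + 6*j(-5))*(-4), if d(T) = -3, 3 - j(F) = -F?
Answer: 36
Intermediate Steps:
j(F) = 3 + F (j(F) = 3 - (-1)*F = 3 + F)
o = 9 (o = 5 + 4 = 9)
c = 12 (c = 9 - 1*(-3) = 9 + 3 = 12)
k(b) = -9 (k(b) = 3 - (-1)*(-1*12) = 3 - (-1)*(-12) = 3 - 1*12 = 3 - 12 = -9)
k(3 + 6*j(-5))*(-4) = -9*(-4) = 36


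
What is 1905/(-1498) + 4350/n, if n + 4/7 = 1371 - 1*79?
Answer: 1419645/677096 ≈ 2.0967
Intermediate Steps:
n = 9040/7 (n = -4/7 + (1371 - 1*79) = -4/7 + (1371 - 79) = -4/7 + 1292 = 9040/7 ≈ 1291.4)
1905/(-1498) + 4350/n = 1905/(-1498) + 4350/(9040/7) = 1905*(-1/1498) + 4350*(7/9040) = -1905/1498 + 3045/904 = 1419645/677096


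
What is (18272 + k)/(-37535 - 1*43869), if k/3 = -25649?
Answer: 58675/81404 ≈ 0.72079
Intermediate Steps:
k = -76947 (k = 3*(-25649) = -76947)
(18272 + k)/(-37535 - 1*43869) = (18272 - 76947)/(-37535 - 1*43869) = -58675/(-37535 - 43869) = -58675/(-81404) = -58675*(-1/81404) = 58675/81404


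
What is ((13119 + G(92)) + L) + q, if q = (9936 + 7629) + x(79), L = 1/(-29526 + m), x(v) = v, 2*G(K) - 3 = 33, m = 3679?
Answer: 795596506/25847 ≈ 30781.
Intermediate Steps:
G(K) = 18 (G(K) = 3/2 + (1/2)*33 = 3/2 + 33/2 = 18)
L = -1/25847 (L = 1/(-29526 + 3679) = 1/(-25847) = -1/25847 ≈ -3.8689e-5)
q = 17644 (q = (9936 + 7629) + 79 = 17565 + 79 = 17644)
((13119 + G(92)) + L) + q = ((13119 + 18) - 1/25847) + 17644 = (13137 - 1/25847) + 17644 = 339552038/25847 + 17644 = 795596506/25847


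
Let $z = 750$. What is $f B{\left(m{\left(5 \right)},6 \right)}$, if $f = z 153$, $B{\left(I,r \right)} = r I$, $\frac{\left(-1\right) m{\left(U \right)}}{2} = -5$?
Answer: $6885000$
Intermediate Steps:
$m{\left(U \right)} = 10$ ($m{\left(U \right)} = \left(-2\right) \left(-5\right) = 10$)
$B{\left(I,r \right)} = I r$
$f = 114750$ ($f = 750 \cdot 153 = 114750$)
$f B{\left(m{\left(5 \right)},6 \right)} = 114750 \cdot 10 \cdot 6 = 114750 \cdot 60 = 6885000$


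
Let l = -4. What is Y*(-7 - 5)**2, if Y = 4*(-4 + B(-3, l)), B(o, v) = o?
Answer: -4032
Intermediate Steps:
Y = -28 (Y = 4*(-4 - 3) = 4*(-7) = -28)
Y*(-7 - 5)**2 = -28*(-7 - 5)**2 = -28*(-12)**2 = -28*144 = -4032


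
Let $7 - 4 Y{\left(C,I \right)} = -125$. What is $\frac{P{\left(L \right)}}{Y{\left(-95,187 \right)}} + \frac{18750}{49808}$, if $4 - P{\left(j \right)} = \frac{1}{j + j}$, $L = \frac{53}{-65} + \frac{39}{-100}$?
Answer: $\frac{19911409}{39024568} \approx 0.51023$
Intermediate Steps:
$L = - \frac{1567}{1300}$ ($L = 53 \left(- \frac{1}{65}\right) + 39 \left(- \frac{1}{100}\right) = - \frac{53}{65} - \frac{39}{100} = - \frac{1567}{1300} \approx -1.2054$)
$P{\left(j \right)} = 4 - \frac{1}{2 j}$ ($P{\left(j \right)} = 4 - \frac{1}{j + j} = 4 - \frac{1}{2 j}$)
$Y{\left(C,I \right)} = 33$ ($Y{\left(C,I \right)} = \frac{7}{4} - - \frac{125}{4} = \frac{7}{4} + \frac{125}{4} = 33$)
$\frac{P{\left(L \right)}}{Y{\left(-95,187 \right)}} + \frac{18750}{49808} = \frac{4 - \frac{1}{2 \left(- \frac{1567}{1300}\right)}}{33} + \frac{18750}{49808} = \left(4 - - \frac{650}{1567}\right) \frac{1}{33} + 18750 \cdot \frac{1}{49808} = \left(4 + \frac{650}{1567}\right) \frac{1}{33} + \frac{9375}{24904} = \frac{6918}{1567} \cdot \frac{1}{33} + \frac{9375}{24904} = \frac{2306}{17237} + \frac{9375}{24904} = \frac{19911409}{39024568}$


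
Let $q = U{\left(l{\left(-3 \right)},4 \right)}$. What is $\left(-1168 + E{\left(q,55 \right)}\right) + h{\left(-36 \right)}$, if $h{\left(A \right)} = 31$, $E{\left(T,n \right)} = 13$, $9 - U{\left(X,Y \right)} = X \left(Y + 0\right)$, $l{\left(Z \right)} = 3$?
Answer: $-1124$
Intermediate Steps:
$U{\left(X,Y \right)} = 9 - X Y$ ($U{\left(X,Y \right)} = 9 - X \left(Y + 0\right) = 9 - X Y$)
$q = -3$ ($q = 9 - 3 \cdot 4 = 9 - 12 = -3$)
$\left(-1168 + E{\left(q,55 \right)}\right) + h{\left(-36 \right)} = \left(-1168 + 13\right) + 31 = -1155 + 31 = -1124$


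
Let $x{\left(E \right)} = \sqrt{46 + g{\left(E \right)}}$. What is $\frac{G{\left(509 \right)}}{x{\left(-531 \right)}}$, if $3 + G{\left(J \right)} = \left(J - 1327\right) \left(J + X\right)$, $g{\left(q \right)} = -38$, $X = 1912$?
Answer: $- \frac{1980381 \sqrt{2}}{4} \approx -7.0017 \cdot 10^{5}$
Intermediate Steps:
$x{\left(E \right)} = 2 \sqrt{2}$ ($x{\left(E \right)} = \sqrt{46 - 38} = \sqrt{8} = 2 \sqrt{2}$)
$G{\left(J \right)} = -3 + \left(-1327 + J\right) \left(1912 + J\right)$ ($G{\left(J \right)} = -3 + \left(J - 1327\right) \left(J + 1912\right) = -3 + \left(-1327 + J\right) \left(1912 + J\right)$)
$\frac{G{\left(509 \right)}}{x{\left(-531 \right)}} = \frac{-2537227 + 509^{2} + 585 \cdot 509}{2 \sqrt{2}} = \left(-2537227 + 259081 + 297765\right) \frac{\sqrt{2}}{4} = - 1980381 \frac{\sqrt{2}}{4} = - \frac{1980381 \sqrt{2}}{4}$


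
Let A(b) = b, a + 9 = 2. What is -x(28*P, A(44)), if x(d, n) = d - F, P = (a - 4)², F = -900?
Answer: -4288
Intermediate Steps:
a = -7 (a = -9 + 2 = -7)
P = 121 (P = (-7 - 4)² = (-11)² = 121)
x(d, n) = 900 + d (x(d, n) = d - 1*(-900) = d + 900 = 900 + d)
-x(28*P, A(44)) = -(900 + 28*121) = -(900 + 3388) = -1*4288 = -4288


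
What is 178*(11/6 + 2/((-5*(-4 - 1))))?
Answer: 25543/75 ≈ 340.57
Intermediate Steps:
178*(11/6 + 2/((-5*(-4 - 1)))) = 178*(11*(⅙) + 2/((-5*(-5)))) = 178*(11/6 + 2/25) = 178*(287/150) = 25543/75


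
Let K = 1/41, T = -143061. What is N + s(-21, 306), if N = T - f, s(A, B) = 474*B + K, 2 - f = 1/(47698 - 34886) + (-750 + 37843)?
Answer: 20525272461/525292 ≈ 39074.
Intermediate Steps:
f = -475209893/12812 (f = 2 - (1/(47698 - 34886) + (-750 + 37843)) = 2 - (1/12812 + 37093) = 2 - 1*475235517/12812 = 2 - 475235517/12812 = -475209893/12812 ≈ -37091.)
K = 1/41 ≈ 0.024390
s(A, B) = 1/41 + 474*B (s(A, B) = 474*B + 1/41 = 1/41 + 474*B)
N = -1357687639/12812 (N = -143061 - 1*(-475209893/12812) = -143061 + 475209893/12812 = -1357687639/12812 ≈ -1.0597e+5)
N + s(-21, 306) = -1357687639/12812 + (1/41 + 474*306) = -1357687639/12812 + (1/41 + 145044) = -1357687639/12812 + 5946805/41 = 20525272461/525292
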